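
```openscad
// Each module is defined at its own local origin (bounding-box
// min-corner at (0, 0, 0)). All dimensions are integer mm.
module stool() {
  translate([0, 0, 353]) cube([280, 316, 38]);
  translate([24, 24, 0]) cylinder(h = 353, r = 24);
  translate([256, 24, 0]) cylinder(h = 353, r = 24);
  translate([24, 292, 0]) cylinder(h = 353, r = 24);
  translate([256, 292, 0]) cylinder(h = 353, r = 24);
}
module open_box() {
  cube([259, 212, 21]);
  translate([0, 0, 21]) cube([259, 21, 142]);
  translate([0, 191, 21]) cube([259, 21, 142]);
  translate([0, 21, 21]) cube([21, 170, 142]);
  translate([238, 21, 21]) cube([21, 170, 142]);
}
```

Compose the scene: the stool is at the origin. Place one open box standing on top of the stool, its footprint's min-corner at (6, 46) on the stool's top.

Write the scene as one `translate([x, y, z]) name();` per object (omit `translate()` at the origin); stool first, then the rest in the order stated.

stool();
translate([6, 46, 391]) open_box();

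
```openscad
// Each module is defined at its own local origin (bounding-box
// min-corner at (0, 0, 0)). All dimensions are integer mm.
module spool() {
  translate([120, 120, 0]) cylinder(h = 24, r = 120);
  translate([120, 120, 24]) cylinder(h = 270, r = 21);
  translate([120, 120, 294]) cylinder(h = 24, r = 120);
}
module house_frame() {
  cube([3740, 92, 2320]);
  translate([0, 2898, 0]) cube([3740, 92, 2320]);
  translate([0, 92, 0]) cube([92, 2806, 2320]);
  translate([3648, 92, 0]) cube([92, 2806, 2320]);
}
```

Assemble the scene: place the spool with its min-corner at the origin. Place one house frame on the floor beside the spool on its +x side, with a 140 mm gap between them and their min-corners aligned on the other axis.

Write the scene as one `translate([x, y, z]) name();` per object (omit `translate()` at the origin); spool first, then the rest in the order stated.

spool();
translate([380, 0, 0]) house_frame();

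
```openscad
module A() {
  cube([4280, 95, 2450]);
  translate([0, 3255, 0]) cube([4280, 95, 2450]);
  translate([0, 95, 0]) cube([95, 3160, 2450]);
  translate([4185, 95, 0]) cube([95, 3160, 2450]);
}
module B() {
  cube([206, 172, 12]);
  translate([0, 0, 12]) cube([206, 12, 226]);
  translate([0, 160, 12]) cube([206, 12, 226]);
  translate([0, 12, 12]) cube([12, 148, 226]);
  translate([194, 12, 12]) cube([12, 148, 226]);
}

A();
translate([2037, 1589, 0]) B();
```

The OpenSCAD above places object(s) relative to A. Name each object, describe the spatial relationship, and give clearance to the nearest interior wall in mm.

Clearances: x = 1942, y = 1494; minimum 1494 mm.

A is a house frame. B is an open box. The open box sits inside the house frame, centred. The clearance to the nearest interior wall is 1494 mm.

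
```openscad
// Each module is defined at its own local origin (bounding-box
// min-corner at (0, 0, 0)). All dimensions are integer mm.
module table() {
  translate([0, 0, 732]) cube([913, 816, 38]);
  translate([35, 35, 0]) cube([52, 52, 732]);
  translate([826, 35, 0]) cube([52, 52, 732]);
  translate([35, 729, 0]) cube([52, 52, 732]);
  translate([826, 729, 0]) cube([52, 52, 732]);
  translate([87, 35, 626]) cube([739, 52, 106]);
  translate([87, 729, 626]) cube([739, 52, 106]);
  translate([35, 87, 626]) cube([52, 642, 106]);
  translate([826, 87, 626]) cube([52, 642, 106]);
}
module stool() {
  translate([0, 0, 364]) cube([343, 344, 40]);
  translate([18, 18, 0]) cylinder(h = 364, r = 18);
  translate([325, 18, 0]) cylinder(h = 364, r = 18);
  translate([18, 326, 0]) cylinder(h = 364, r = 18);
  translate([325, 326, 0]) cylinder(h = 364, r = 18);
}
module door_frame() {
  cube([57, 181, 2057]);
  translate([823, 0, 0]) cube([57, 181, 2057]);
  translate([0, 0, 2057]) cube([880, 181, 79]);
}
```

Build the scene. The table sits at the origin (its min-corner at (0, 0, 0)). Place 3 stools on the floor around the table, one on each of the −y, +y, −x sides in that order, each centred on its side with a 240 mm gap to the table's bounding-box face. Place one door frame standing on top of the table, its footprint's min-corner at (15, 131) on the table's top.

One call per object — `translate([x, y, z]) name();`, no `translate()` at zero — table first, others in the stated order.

table();
translate([285, -584, 0]) stool();
translate([285, 1056, 0]) stool();
translate([-583, 236, 0]) stool();
translate([15, 131, 770]) door_frame();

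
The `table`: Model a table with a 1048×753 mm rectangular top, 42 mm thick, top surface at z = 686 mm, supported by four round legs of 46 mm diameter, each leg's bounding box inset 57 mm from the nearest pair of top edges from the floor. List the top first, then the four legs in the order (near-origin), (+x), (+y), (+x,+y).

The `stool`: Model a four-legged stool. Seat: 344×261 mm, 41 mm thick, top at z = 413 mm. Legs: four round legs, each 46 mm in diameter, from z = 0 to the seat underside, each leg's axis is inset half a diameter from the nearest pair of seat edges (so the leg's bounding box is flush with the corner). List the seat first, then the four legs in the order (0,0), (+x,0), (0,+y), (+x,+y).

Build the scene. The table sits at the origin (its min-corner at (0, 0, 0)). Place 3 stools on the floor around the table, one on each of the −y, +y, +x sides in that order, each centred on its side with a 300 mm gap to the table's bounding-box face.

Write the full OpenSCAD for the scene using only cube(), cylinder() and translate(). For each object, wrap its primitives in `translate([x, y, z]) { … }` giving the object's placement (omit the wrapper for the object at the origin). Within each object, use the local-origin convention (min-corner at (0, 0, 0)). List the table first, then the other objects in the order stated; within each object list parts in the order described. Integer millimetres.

translate([0, 0, 644]) cube([1048, 753, 42]);
translate([80, 80, 0]) cylinder(h = 644, r = 23);
translate([968, 80, 0]) cylinder(h = 644, r = 23);
translate([80, 673, 0]) cylinder(h = 644, r = 23);
translate([968, 673, 0]) cylinder(h = 644, r = 23);
translate([352, -561, 0]) {
  translate([0, 0, 372]) cube([344, 261, 41]);
  translate([23, 23, 0]) cylinder(h = 372, r = 23);
  translate([321, 23, 0]) cylinder(h = 372, r = 23);
  translate([23, 238, 0]) cylinder(h = 372, r = 23);
  translate([321, 238, 0]) cylinder(h = 372, r = 23);
}
translate([352, 1053, 0]) {
  translate([0, 0, 372]) cube([344, 261, 41]);
  translate([23, 23, 0]) cylinder(h = 372, r = 23);
  translate([321, 23, 0]) cylinder(h = 372, r = 23);
  translate([23, 238, 0]) cylinder(h = 372, r = 23);
  translate([321, 238, 0]) cylinder(h = 372, r = 23);
}
translate([1348, 246, 0]) {
  translate([0, 0, 372]) cube([344, 261, 41]);
  translate([23, 23, 0]) cylinder(h = 372, r = 23);
  translate([321, 23, 0]) cylinder(h = 372, r = 23);
  translate([23, 238, 0]) cylinder(h = 372, r = 23);
  translate([321, 238, 0]) cylinder(h = 372, r = 23);
}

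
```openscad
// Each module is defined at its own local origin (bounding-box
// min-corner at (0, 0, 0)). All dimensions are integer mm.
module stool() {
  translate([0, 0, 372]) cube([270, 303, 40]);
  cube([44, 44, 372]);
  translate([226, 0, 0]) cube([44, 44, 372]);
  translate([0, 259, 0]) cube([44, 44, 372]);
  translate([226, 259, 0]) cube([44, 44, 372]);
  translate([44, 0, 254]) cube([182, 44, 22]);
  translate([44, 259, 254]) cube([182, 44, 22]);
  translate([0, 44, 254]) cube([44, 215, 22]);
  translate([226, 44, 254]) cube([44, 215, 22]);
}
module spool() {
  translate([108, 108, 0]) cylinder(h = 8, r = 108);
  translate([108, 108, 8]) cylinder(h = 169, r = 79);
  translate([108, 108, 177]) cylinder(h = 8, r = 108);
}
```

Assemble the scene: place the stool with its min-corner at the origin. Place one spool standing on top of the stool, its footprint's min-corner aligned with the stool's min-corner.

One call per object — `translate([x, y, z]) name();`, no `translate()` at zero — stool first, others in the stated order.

stool();
translate([0, 0, 412]) spool();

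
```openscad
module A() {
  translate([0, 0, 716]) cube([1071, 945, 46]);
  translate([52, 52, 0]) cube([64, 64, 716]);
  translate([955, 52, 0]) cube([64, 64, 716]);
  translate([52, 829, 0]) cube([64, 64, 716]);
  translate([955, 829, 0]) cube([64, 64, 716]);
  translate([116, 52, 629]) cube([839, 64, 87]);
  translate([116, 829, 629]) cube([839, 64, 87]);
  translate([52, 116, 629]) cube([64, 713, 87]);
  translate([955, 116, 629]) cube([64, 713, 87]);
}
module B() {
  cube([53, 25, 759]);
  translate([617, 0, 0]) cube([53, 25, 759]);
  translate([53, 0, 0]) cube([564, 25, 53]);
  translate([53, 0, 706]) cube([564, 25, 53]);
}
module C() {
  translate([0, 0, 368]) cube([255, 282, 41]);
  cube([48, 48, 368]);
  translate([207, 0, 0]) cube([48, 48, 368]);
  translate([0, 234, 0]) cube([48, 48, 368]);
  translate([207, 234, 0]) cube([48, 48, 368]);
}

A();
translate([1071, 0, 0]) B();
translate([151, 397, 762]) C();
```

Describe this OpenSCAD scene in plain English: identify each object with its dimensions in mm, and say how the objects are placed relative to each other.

A is a table: top 1071 mm (x) × 945 mm (y), 46 mm thick, upper face at z = 762 mm, on four 64×64 mm square legs, each inset 52 mm from the nearest pair of top edges, running from z = 0 to the bottom of the top. Four apron rails, 64 mm thick and 87 mm tall, run between adjacent legs with their top edges flush with the underside of the top and their outer faces flush with the legs' outer faces.

B is a rectangular picture frame lying in the x–z plane (depth along y). The opening is 564 mm wide (x) by 653 mm tall (z), surrounded by a border 53 mm wide on all four sides. The frame is 25 mm deep and is made of two full-height vertical stiles with two horizontal rails fitted between them.

C is a four-legged stool. The seat is 255×282 mm, 41 mm thick, top at z = 409 mm. It stands on four square legs, each 48×48 mm in cross-section, from z = 0 to the seat underside, each flush with a corner of the seat.

The picture frame is against the table's +x side, with their −y faces flush. The stool is on top of the table.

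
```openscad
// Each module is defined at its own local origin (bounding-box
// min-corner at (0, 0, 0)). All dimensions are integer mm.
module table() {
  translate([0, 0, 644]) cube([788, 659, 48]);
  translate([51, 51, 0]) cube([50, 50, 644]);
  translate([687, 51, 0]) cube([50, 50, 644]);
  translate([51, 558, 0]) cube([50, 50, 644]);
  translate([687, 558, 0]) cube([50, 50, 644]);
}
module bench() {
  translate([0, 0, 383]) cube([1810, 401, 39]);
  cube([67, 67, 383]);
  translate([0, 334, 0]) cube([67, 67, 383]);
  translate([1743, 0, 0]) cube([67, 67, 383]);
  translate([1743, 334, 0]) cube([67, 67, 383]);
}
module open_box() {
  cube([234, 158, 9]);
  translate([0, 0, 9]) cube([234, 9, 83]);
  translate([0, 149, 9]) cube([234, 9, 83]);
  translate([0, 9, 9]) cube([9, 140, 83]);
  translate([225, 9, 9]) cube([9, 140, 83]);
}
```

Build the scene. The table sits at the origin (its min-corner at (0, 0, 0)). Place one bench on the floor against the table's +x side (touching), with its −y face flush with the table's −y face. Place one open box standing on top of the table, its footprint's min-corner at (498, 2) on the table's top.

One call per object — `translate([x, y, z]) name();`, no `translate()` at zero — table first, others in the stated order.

table();
translate([788, 0, 0]) bench();
translate([498, 2, 692]) open_box();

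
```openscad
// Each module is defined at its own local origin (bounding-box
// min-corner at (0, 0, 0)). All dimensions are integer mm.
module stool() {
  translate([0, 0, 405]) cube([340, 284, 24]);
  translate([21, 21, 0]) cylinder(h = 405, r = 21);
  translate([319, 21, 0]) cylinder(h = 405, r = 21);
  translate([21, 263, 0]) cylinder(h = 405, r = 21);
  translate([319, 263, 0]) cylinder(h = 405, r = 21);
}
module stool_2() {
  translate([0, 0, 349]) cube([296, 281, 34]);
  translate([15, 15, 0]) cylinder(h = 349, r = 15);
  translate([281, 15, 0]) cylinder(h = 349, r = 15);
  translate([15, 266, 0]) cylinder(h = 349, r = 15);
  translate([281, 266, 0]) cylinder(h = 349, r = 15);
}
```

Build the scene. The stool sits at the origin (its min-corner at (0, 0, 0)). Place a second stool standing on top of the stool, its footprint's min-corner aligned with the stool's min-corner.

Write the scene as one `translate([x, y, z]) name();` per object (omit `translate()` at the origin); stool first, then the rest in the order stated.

stool();
translate([0, 0, 429]) stool_2();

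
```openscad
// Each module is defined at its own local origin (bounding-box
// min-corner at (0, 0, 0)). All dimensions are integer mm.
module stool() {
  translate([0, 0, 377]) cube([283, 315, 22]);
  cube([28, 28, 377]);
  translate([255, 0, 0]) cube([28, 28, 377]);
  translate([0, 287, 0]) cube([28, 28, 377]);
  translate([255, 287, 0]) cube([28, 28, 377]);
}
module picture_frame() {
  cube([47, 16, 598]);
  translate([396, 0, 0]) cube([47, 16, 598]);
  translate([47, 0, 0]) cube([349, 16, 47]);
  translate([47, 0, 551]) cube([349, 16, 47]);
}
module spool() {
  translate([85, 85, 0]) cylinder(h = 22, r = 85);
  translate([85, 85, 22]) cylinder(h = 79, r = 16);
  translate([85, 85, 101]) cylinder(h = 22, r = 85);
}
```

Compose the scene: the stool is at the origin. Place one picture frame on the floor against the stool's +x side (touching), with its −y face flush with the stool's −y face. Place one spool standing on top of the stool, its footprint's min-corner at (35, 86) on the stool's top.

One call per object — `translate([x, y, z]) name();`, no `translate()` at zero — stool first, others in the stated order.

stool();
translate([283, 0, 0]) picture_frame();
translate([35, 86, 399]) spool();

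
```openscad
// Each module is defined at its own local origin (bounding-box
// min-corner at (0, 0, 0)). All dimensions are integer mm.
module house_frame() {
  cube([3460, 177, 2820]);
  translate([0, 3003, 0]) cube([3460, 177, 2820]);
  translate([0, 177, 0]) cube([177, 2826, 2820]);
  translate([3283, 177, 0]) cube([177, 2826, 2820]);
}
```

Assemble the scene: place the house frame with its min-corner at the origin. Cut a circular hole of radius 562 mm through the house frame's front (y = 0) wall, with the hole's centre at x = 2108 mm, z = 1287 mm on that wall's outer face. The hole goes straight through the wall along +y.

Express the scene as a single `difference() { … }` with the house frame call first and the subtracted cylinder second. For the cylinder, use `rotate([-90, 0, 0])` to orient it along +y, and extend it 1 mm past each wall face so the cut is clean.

difference() {
  house_frame();
  translate([2108, -1, 1287]) rotate([-90, 0, 0]) cylinder(h = 179, r = 562);
}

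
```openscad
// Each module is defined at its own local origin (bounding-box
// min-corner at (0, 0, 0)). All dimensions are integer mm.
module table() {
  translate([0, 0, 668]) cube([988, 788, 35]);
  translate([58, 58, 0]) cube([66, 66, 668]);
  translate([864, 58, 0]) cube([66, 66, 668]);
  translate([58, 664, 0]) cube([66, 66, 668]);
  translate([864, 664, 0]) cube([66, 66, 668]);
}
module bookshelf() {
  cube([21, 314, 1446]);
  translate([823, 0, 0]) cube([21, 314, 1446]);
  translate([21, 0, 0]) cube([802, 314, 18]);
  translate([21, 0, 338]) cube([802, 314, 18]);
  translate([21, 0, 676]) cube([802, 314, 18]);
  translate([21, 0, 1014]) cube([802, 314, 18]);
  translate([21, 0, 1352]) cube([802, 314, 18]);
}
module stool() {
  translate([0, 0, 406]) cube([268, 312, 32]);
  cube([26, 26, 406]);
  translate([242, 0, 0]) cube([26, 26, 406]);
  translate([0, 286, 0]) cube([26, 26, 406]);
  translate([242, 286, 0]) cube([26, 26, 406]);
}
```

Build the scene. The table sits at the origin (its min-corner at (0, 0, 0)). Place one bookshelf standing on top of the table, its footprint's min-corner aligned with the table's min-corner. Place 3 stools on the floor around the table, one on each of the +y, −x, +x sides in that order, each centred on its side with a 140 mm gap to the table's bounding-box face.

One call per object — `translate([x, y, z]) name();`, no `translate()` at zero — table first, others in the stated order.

table();
translate([0, 0, 703]) bookshelf();
translate([360, 928, 0]) stool();
translate([-408, 238, 0]) stool();
translate([1128, 238, 0]) stool();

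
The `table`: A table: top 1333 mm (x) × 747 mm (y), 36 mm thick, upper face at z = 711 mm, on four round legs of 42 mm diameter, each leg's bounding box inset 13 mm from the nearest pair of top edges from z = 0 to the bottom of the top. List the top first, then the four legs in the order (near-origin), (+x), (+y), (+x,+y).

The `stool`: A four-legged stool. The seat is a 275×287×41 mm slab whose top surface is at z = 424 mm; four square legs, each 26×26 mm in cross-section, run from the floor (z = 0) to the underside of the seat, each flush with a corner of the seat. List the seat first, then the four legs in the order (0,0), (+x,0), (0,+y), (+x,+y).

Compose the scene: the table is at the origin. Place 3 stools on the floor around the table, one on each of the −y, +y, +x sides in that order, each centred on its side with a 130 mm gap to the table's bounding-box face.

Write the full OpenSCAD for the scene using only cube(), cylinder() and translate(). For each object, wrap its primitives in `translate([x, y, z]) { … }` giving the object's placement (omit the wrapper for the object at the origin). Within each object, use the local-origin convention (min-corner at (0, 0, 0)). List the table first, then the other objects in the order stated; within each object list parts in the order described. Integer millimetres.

translate([0, 0, 675]) cube([1333, 747, 36]);
translate([34, 34, 0]) cylinder(h = 675, r = 21);
translate([1299, 34, 0]) cylinder(h = 675, r = 21);
translate([34, 713, 0]) cylinder(h = 675, r = 21);
translate([1299, 713, 0]) cylinder(h = 675, r = 21);
translate([529, -417, 0]) {
  translate([0, 0, 383]) cube([275, 287, 41]);
  cube([26, 26, 383]);
  translate([249, 0, 0]) cube([26, 26, 383]);
  translate([0, 261, 0]) cube([26, 26, 383]);
  translate([249, 261, 0]) cube([26, 26, 383]);
}
translate([529, 877, 0]) {
  translate([0, 0, 383]) cube([275, 287, 41]);
  cube([26, 26, 383]);
  translate([249, 0, 0]) cube([26, 26, 383]);
  translate([0, 261, 0]) cube([26, 26, 383]);
  translate([249, 261, 0]) cube([26, 26, 383]);
}
translate([1463, 230, 0]) {
  translate([0, 0, 383]) cube([275, 287, 41]);
  cube([26, 26, 383]);
  translate([249, 0, 0]) cube([26, 26, 383]);
  translate([0, 261, 0]) cube([26, 26, 383]);
  translate([249, 261, 0]) cube([26, 26, 383]);
}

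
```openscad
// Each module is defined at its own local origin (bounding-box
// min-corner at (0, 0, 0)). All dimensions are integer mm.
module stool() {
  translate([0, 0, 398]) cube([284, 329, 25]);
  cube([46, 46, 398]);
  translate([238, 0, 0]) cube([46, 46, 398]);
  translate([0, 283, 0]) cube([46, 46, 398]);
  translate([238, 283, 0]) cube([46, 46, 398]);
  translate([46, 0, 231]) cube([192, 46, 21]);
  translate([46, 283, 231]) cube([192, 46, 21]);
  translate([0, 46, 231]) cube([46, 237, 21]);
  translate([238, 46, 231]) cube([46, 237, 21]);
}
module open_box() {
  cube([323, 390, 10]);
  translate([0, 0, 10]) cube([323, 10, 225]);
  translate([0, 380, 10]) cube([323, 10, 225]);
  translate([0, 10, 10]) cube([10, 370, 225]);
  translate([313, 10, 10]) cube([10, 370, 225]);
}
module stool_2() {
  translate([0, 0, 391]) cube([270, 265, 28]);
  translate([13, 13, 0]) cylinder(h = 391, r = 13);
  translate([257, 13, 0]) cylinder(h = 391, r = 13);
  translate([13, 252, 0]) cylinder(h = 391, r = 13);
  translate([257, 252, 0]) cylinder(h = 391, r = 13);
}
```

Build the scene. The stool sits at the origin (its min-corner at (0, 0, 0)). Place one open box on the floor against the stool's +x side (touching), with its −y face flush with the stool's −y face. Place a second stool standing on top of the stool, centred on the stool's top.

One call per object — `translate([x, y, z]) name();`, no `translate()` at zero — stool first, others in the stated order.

stool();
translate([284, 0, 0]) open_box();
translate([7, 32, 423]) stool_2();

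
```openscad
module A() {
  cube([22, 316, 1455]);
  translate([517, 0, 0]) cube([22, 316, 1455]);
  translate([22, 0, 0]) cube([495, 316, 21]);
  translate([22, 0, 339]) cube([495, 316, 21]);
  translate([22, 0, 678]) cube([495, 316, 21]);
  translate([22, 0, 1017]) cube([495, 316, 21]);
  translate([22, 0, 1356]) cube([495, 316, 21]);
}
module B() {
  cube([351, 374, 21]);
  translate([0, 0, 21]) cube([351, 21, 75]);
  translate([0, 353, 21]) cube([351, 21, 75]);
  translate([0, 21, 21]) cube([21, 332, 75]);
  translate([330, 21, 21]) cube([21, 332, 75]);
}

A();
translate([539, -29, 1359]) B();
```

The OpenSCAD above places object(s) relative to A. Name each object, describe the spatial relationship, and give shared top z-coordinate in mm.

A is a bookshelf. B is an open box. The open box is beside the bookshelf with their tops flush at z = 1455. The shared top z-coordinate is 1455 mm.

Both tops at z = 1455 mm.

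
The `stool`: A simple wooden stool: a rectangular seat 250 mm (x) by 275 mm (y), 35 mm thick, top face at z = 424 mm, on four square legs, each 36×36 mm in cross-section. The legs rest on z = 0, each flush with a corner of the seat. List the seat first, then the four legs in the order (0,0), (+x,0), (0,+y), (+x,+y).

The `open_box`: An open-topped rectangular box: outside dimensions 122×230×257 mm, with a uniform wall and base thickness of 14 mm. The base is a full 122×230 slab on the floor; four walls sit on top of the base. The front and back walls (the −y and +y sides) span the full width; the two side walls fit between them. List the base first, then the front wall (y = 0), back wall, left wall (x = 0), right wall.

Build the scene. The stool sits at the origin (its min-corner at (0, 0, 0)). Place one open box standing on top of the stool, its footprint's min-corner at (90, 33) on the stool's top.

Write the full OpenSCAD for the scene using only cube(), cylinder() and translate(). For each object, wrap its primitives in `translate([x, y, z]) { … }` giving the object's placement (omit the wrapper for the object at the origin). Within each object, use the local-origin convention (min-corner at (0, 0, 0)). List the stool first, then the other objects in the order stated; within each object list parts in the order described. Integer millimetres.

translate([0, 0, 389]) cube([250, 275, 35]);
cube([36, 36, 389]);
translate([214, 0, 0]) cube([36, 36, 389]);
translate([0, 239, 0]) cube([36, 36, 389]);
translate([214, 239, 0]) cube([36, 36, 389]);
translate([90, 33, 424]) {
  cube([122, 230, 14]);
  translate([0, 0, 14]) cube([122, 14, 243]);
  translate([0, 216, 14]) cube([122, 14, 243]);
  translate([0, 14, 14]) cube([14, 202, 243]);
  translate([108, 14, 14]) cube([14, 202, 243]);
}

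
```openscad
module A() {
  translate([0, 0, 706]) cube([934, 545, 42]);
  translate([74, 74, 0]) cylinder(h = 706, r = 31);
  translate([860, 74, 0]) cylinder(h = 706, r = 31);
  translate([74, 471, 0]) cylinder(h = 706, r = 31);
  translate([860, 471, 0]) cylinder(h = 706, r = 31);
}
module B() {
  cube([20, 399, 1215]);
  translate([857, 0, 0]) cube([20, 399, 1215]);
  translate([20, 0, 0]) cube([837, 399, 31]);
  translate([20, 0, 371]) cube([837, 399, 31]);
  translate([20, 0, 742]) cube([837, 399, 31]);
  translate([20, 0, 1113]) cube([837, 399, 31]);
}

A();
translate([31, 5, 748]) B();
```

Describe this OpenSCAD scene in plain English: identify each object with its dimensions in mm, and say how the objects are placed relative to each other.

A is a rectangular dining table. The top is 934×545×42 mm with its upper surface at z = 748 mm. It stands on four round legs of 62 mm diameter, each leg's bounding box inset 43 mm from the nearest pair of top edges, running from the floor to the underside of the top.

B is an open bookshelf. Two side panels, each 20 mm thick, 399 mm deep and 1215 mm tall, stand 877 mm apart (outside-to-outside). Between them sit 4 shelves, each 31 mm thick and 399 mm deep, spanning the full gap between the sides. The bottom shelf rests on the floor (its underside at z = 0) and the clear gap between one shelf's top and the next shelf's underside is 340 mm.

The bookshelf is on top of the table.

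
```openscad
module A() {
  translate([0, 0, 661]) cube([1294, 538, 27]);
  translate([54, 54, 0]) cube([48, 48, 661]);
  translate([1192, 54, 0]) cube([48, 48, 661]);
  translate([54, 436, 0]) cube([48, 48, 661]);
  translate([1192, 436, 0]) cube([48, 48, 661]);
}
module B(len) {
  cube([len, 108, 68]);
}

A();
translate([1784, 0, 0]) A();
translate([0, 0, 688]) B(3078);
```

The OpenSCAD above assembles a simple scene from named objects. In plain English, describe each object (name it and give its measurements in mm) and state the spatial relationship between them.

A is a rectangular dining table. The top is 1294×538×27 mm with its upper surface at z = 688 mm. It stands on four 48×48 mm square legs, each inset 54 mm from the nearest pair of top edges, running from the floor to the underside of the top.

B is a rectangular beam 3078 mm long (x), 108 mm deep (y), 68 mm thick (z).

The beam spans the tops of two tables placed 490 mm apart, resting at z = 688 mm.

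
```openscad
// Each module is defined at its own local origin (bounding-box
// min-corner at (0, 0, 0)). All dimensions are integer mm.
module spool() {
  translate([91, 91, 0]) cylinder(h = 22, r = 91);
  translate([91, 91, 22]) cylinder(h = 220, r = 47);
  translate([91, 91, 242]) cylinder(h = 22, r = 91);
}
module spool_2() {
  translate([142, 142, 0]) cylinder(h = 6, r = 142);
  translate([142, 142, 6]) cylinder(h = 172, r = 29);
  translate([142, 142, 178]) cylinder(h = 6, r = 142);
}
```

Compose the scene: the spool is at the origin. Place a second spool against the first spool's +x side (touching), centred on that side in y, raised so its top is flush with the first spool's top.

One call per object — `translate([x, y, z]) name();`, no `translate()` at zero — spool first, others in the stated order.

spool();
translate([182, -51, 80]) spool_2();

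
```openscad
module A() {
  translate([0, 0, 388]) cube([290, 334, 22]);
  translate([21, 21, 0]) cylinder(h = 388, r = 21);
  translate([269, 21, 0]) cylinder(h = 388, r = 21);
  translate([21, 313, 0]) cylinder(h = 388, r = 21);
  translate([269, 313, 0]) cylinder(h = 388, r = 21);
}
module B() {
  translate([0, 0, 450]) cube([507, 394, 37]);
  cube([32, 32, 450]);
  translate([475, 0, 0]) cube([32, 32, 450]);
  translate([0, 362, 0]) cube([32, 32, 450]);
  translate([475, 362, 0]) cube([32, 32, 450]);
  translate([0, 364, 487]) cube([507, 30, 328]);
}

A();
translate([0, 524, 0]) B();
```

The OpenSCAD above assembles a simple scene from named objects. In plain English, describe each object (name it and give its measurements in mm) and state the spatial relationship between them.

A is a four-legged stool. The seat is a 290×334×22 mm slab whose top surface is at z = 410 mm; four round legs, each 42 mm in diameter, run from the floor (z = 0) to the underside of the seat, each leg's axis is inset half a diameter from the nearest pair of seat edges (so the leg's bounding box is flush with the corner).

B is a chair: 507×394 mm seat, 37 mm thick, top at z = 487 mm, on four 32 mm square corner legs flush with the seat edges. A 30 mm thick backrest slab spans the full seat width, extending 328 mm above the seat top, its back face flush with the seat's +y edge.

The chair is on the floor beside the stool on its +y side.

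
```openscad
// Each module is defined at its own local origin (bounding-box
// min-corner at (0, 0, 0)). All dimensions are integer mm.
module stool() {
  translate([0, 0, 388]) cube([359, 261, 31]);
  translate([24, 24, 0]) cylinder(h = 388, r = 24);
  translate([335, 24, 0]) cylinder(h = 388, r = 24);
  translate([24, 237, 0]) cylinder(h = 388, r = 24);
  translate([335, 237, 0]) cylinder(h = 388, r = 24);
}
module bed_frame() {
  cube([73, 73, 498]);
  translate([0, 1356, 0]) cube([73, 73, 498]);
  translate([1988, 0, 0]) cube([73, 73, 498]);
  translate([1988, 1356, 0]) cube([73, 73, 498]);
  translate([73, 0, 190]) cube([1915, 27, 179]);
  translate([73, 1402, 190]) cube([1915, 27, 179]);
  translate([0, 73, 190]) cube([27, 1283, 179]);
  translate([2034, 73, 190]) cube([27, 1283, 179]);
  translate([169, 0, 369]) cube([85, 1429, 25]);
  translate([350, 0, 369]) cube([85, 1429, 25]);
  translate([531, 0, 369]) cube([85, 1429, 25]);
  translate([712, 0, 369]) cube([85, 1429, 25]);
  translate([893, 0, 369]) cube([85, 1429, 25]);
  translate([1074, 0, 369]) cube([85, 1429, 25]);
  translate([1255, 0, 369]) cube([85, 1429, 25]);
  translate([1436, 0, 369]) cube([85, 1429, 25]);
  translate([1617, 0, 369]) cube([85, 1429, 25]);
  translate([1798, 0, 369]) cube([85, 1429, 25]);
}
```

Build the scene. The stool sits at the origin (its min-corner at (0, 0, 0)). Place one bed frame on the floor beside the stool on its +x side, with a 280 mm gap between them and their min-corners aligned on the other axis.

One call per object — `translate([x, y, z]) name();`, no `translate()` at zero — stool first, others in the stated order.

stool();
translate([639, 0, 0]) bed_frame();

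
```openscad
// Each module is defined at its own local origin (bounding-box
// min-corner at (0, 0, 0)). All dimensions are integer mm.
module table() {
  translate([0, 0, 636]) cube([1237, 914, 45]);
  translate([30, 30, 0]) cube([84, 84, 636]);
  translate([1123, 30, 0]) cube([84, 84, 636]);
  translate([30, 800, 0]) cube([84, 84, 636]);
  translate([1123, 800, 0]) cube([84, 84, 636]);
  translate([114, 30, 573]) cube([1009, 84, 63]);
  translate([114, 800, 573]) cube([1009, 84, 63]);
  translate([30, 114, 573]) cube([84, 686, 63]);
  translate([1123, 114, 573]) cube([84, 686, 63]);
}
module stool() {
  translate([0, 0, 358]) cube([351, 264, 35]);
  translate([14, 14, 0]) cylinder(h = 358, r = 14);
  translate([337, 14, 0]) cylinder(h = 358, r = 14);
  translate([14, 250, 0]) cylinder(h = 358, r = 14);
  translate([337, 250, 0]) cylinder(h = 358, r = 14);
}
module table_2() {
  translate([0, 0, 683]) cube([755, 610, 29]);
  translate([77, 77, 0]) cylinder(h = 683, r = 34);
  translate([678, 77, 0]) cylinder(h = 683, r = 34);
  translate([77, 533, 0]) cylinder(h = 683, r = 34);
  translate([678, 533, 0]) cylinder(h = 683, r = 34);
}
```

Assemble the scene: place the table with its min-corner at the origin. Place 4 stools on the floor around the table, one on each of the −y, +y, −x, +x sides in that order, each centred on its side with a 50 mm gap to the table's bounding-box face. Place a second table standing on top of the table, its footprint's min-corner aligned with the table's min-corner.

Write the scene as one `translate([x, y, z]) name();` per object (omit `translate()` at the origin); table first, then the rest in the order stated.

table();
translate([443, -314, 0]) stool();
translate([443, 964, 0]) stool();
translate([-401, 325, 0]) stool();
translate([1287, 325, 0]) stool();
translate([0, 0, 681]) table_2();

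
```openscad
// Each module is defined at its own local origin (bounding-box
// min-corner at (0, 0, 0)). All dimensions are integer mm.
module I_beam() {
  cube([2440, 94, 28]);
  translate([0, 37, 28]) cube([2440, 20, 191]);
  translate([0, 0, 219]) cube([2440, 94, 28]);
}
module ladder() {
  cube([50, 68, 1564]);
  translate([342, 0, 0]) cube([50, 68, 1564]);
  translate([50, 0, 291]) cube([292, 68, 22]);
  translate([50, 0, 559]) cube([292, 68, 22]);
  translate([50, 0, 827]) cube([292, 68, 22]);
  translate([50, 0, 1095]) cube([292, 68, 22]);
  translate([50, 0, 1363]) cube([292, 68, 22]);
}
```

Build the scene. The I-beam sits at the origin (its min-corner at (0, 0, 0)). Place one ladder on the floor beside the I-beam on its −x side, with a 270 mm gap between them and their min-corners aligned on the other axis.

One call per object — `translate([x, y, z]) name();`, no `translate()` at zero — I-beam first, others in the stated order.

I_beam();
translate([-662, 0, 0]) ladder();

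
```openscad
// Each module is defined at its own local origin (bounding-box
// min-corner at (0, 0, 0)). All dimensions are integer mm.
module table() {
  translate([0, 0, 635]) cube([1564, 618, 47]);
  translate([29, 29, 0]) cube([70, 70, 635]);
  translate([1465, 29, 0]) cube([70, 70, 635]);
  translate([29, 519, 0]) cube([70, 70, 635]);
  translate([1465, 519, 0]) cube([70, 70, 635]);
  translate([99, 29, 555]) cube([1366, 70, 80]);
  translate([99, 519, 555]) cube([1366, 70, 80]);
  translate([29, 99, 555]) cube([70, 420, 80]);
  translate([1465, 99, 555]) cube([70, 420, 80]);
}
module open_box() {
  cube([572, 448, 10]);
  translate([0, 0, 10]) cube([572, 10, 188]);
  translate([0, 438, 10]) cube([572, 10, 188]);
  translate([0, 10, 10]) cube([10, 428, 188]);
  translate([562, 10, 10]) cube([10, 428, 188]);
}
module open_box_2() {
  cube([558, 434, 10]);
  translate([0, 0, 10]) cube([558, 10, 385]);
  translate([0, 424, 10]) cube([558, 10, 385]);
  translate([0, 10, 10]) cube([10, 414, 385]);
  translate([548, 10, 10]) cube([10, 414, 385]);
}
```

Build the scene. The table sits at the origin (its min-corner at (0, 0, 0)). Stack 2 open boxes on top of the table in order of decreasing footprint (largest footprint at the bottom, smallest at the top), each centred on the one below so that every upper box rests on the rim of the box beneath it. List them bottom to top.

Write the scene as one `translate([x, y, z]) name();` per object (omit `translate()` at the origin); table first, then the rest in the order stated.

table();
translate([496, 85, 682]) open_box();
translate([503, 92, 880]) open_box_2();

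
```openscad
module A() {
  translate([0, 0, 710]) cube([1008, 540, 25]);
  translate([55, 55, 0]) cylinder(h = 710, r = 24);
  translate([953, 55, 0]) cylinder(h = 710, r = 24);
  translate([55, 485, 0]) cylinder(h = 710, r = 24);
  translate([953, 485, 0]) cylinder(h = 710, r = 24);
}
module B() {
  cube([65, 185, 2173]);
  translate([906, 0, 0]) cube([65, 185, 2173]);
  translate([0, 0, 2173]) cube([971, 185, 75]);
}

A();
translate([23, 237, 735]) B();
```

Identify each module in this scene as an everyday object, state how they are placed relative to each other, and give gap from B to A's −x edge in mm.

A is a table. B is a door frame. The door frame is on top of the table. The gap from the door frame to the table's −x edge is 23 mm.

The door frame's min-x is at 23; the table's min-x is 0; gap = 23 mm.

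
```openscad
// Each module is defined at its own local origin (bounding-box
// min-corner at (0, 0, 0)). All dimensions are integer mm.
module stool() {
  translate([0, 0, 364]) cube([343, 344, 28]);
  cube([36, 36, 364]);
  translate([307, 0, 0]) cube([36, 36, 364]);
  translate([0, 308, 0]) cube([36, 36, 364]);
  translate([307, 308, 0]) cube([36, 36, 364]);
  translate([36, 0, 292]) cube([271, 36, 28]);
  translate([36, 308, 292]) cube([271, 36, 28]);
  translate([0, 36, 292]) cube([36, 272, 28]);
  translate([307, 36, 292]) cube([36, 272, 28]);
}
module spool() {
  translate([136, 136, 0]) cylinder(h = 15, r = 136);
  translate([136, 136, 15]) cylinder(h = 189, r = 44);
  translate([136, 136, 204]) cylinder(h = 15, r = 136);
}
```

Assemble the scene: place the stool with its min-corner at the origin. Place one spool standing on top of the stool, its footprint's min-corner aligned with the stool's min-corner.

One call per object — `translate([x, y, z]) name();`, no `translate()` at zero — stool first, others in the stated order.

stool();
translate([0, 0, 392]) spool();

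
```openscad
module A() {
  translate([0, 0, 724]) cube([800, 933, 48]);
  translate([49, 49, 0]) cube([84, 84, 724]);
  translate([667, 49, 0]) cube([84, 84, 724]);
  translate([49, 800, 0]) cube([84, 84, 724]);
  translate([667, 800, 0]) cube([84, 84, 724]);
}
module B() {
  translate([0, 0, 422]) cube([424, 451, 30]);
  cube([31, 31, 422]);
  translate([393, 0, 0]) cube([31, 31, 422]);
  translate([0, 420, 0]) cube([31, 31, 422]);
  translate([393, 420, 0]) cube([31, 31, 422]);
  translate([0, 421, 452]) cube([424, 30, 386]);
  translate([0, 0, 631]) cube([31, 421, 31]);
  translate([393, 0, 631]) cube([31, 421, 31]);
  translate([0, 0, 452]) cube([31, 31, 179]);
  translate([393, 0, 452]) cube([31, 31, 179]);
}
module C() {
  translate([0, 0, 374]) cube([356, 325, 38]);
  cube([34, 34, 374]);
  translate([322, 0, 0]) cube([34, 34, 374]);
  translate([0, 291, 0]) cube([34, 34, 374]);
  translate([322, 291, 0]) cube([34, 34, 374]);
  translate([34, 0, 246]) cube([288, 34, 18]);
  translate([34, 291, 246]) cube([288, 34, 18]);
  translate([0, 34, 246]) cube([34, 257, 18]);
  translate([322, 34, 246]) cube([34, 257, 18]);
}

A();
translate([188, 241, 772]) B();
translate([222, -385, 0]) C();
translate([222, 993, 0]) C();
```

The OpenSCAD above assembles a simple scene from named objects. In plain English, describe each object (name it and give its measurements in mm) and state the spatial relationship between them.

A is a rectangular dining table. The top is 800×933×48 mm with its upper surface at z = 772 mm. It stands on four 84×84 mm square legs, each inset 49 mm from the nearest pair of top edges, running from the floor to the underside of the top.

B is a chair: 424×451 mm seat, 30 mm thick, top at z = 452 mm, on four 31 mm square corner legs flush with the seat edges. A 30 mm thick backrest slab spans the full seat width, extending 386 mm above the seat top, its back face flush with the seat's +y edge. Two armrests of 31×31 mm section run along each side from the seat's front edge to the front of the backrest, top faces 210 mm above the seat top and outer faces flush with the seat's x-edges; a 31×31 mm post under the front of each armrest stands on the seat at the front corner.

C is a simple wooden stool: a rectangular seat 356 mm (x) by 325 mm (y), 38 mm thick, top face at z = 412 mm, on four square legs, each 34×34 mm in cross-section. The legs rest on z = 0, each flush with a corner of the seat. Four stretchers, 34 mm wide and 18 mm tall, connect adjacent legs with their undersides at z = 246 mm, each running between the inner faces of the legs it joins and aligned with the legs' outer faces on the other axis.

The chair is on top of the table, centred. Two stools sit around the table at the −y, +y sides.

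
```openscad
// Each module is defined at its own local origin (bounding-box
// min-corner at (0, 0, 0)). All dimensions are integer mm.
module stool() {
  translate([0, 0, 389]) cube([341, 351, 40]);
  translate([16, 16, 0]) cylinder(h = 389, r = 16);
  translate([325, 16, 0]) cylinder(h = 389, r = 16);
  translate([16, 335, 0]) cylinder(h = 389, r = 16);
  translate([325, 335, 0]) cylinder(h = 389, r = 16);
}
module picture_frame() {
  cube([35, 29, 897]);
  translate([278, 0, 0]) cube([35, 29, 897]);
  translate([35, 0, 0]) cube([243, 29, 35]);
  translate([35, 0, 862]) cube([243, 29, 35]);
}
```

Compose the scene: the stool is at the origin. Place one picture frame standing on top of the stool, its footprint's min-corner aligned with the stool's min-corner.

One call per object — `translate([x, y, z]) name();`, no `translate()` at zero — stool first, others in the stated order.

stool();
translate([0, 0, 429]) picture_frame();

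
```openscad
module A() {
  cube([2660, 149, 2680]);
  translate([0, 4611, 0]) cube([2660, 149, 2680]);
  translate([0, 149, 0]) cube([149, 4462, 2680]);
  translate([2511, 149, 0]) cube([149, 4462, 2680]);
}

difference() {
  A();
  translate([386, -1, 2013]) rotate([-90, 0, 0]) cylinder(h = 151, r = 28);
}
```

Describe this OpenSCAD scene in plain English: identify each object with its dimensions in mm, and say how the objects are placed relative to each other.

A is the wall frame of a small rectangular building: four walls, each 2680 mm tall and 149 mm thick, enclosing a footprint 2660 mm (x) by 4760 mm (y) outside-to-outside, with no floor or roof. The front and back walls (the −y and +y sides) span the full width; the two side walls fit between them.

The house frame has a circular hole of radius 28 mm through its front wall, centred at (x = 386, z = 2013).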